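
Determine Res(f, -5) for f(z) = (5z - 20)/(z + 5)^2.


Step 1: Pole of order 2 at z = -5
Step 2: Res = lim d/dz [(z + 5)^2 * f(z)] as z -> -5
Step 3: (z + 5)^2 * f(z) = 5z - 20
Step 4: d/dz[5z - 20] = 5

5


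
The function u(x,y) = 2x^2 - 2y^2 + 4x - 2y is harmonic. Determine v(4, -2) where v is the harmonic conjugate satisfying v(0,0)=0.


Step 1: v_x = -u_y = 4y + 2
Step 2: v_y = u_x = 4x + 4
Step 3: v = 4xy + 2x + 4y + C
Step 4: v(0,0) = 0 => C = 0
Step 5: v(4, -2) = -32

-32


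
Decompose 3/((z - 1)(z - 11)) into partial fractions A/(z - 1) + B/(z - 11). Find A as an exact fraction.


Step 1: Multiply both sides by (z - 1) and set z = 1
Step 2: A = 3 / (1 - 11)
Step 3: A = 3 / (-10)
Step 4: A = -3/10

-3/10


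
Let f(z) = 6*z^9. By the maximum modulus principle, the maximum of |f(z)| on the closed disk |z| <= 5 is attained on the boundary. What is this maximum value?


Step 1: On |z| = 5, |f(z)| = 6 * |z|^9 = 6 * 5^9
Step 2: By maximum modulus principle, maximum is on boundary.
Step 3: Maximum = 6 * 1953125 = 11718750

11718750


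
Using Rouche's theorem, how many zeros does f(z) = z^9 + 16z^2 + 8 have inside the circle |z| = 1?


Step 1: On |z| = 1 the three terms have sizes |z^9| = 1^9 = 1, |16z^2| = 16*1^2 = 16, |8| = 8
Step 2: The dominant term is g(z) = 16z^2; let h(z) = z^9 + 8 so f = g + h
Step 3: On |z| = 1: |g| = 16 and |h| <= 1 + 8 = 9
Step 4: Since 16 > 9, |h| < |g| on |z| = 1, so by Rouche f has the same number of zeros as g inside |z| < 1
Step 5: g(z) = 16z^2 has 2 zeros (at the origin, multiplicity 2) inside |z| < 1. Answer = 2

2


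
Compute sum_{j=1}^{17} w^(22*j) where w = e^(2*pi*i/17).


Step 1: The sum sum_{j=1}^{n} w^(k*j) equals n if n | k, else 0.
Step 2: Here n = 17, k = 22
Step 3: Does n divide k? 17 | 22 -> False
Step 4: Sum = 0

0


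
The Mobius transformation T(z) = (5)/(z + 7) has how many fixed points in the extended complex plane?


Step 1: Fixed points satisfy T(z) = z
Step 2: z^2 + 7z - 5 = 0
Step 3: Discriminant = 7^2 - 4*1*(-5) = 69
Step 4: Number of fixed points = 2

2


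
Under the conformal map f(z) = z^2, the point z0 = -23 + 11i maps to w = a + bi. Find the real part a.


Step 1: z0 = -23 + 11i
Step 2: z0^2 = (-23)^2 - 11^2 - 506i
Step 3: real part = 529 - 121 = 408

408


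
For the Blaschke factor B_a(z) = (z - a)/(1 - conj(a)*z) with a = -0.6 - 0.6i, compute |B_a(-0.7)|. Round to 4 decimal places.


Step 1: Numerator z0 - a = -0.7 - (-0.6 - 0.6i) = -0.1 + 0.6i
Step 2: Denominator 1 - conj(a)*z0 = 1 - (-0.6 + 0.6i)*(-0.7) = 0.58 + 0.42i
Step 3: |z0 - a|^2 = (-0.1)^2 + 0.6^2 = 0.37; |1 - conj(a)*z0|^2 = 0.58^2 + 0.42^2 = 0.5128
Step 4: |B_a(-0.7)| = sqrt(0.37 / 0.5128) = sqrt(0.721529)
Step 5: = 0.8494

0.8494


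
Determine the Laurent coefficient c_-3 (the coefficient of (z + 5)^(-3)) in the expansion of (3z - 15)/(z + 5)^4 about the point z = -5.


Step 1: Write the numerator in powers of (z + 5): 3z - 15 = 3(z + 5) + (3*(-5) - 15) = 3(z + 5) - 30
Step 2: Divide by (z + 5)^4: f(z) = -30(z + 5)^(-4) + 3(z + 5)^(-3)
Step 3: This finite sum is the Laurent series of f about z = -5.
Step 4: Coefficient of (z + 5)^(-3) = coefficient of (z + 5) in the re-centred numerator = 3

3


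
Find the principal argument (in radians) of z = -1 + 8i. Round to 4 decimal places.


Step 1: z = -1 + 8i
Step 2: arg(z) = atan2(8, -1)
Step 3: arg(z) = 1.6952

1.6952


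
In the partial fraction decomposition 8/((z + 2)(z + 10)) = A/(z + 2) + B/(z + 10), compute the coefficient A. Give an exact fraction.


Step 1: Multiply both sides by (z + 2) and set z = -2
Step 2: A = 8 / (-2 + 10)
Step 3: A = 8 / 8
Step 4: A = 1

1


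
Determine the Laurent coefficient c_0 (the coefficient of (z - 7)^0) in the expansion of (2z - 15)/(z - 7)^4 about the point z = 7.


Step 1: Write the numerator in powers of (z - 7): 2z - 15 = 2(z - 7) + (2*7 - 15) = 2(z - 7) - 1
Step 2: Divide by (z - 7)^4: f(z) = -(z - 7)^(-4) + 2(z - 7)^(-3)
Step 3: This finite sum is the Laurent series of f about z = 7.
Step 4: Only the powers -4 and -3 appear, so the coefficient of (z - 7)^0 = 0

0


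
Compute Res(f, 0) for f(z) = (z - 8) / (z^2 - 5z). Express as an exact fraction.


Step 1: Q(z) = z^2 - 5z = (z)(z - 5)
Step 2: Q'(z) = 2z - 5
Step 3: Q'(0) = -5, P(0) = -8
Step 4: Res = P(0)/Q'(0) = -8/(-5) = 8/5

8/5


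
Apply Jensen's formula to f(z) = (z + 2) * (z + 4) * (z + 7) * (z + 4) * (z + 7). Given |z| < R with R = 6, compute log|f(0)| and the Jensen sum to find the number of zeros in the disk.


Jensen's formula: (1/2pi)*integral log|f(Re^it)|dt = log|f(0)| + sum_{|a_k|<R} log(R/|a_k|)
Step 1: f(0) = 2 * 4 * 7 * 4 * 7 = 1568
Step 2: log|f(0)| = log|-2| + log|-4| + log|-7| + log|-4| + log|-7| = 7.3576
Step 3: Zeros inside |z| < 6: -2, -4, -4
Step 4: Jensen sum = log(6/2) + log(6/4) + log(6/4) = 1.9095
Step 5: n(R) = number of terms in the Jensen sum = count of zeros inside |z| < 6 = 3

3


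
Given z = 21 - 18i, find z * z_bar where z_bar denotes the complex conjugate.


Step 1: conj(z) = 21 + 18i
Step 2: z * conj(z) = 21^2 + (-18)^2
Step 3: = 441 + 324 = 765

765


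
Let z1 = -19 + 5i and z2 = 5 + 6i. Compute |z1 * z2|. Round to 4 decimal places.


Step 1: |z1| = sqrt((-19)^2 + 5^2) = sqrt(386)
Step 2: |z2| = sqrt(5^2 + 6^2) = sqrt(61)
Step 3: |z1*z2| = |z1|*|z2| = sqrt(386) * sqrt(61) = sqrt(386 * 61) = sqrt(23546)
Step 4: = 153.4471

153.4471


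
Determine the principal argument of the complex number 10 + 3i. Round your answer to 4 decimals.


Step 1: z = 10 + 3i
Step 2: arg(z) = atan2(3, 10)
Step 3: arg(z) = 0.2915

0.2915


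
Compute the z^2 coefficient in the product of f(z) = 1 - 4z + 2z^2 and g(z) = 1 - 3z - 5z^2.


Step 1: z^2 term in f*g comes from: (1)*(-5z^2) + (-4z)*(-3z) + (2z^2)*(1)
Step 2: = -5 + 12 + 2
Step 3: = 9

9


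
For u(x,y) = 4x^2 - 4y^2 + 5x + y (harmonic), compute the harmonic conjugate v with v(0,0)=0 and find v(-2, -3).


Step 1: v_x = -u_y = 8y - 1
Step 2: v_y = u_x = 8x + 5
Step 3: v = 8xy - x + 5y + C
Step 4: v(0,0) = 0 => C = 0
Step 5: v(-2, -3) = 35

35


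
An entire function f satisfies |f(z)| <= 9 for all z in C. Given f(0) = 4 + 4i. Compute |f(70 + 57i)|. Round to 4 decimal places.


Step 1: By Liouville's theorem, a bounded entire function is constant.
Step 2: f(z) = f(0) = 4 + 4i for all z.
Step 3: |f(w)| = |4 + 4i| = sqrt(16 + 16)
Step 4: = 5.6569

5.6569


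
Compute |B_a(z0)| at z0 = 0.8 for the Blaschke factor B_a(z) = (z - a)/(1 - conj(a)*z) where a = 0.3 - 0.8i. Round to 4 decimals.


Step 1: Numerator z0 - a = 0.8 - (0.3 - 0.8i) = 0.5 + 0.8i
Step 2: Denominator 1 - conj(a)*z0 = 1 - (0.3 + 0.8i)*0.8 = 0.76 - 0.64i
Step 3: |z0 - a|^2 = 0.5^2 + 0.8^2 = 0.89; |1 - conj(a)*z0|^2 = 0.76^2 + (-0.64)^2 = 0.9872
Step 4: |B_a(0.8)| = sqrt(0.89 / 0.9872) = sqrt(0.90154)
Step 5: = 0.9495

0.9495


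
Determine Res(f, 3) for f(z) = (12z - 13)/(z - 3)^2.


Step 1: Pole of order 2 at z = 3
Step 2: Res = lim d/dz [(z - 3)^2 * f(z)] as z -> 3
Step 3: (z - 3)^2 * f(z) = 12z - 13
Step 4: d/dz[12z - 13] = 12

12


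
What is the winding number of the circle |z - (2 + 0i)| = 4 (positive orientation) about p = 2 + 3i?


Step 1: Center c = (2, 0), radius = 4
Step 2: |p - c|^2 = 0^2 + 3^2 = 9
Step 3: r^2 = 16
Step 4: |p-c| < r so winding number = 1

1


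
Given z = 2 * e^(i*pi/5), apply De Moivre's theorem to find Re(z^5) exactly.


Step 1: By De Moivre's theorem, z^5 = 2^5 * e^(i*5*pi/5) = 32 * (cos(pi) + i*sin(pi))
Step 2: |z|^5 = 2^5 = 32
Step 3: The angle pi already lies in [0, 2*pi)
Step 4: cos(pi) = -1
Step 5: Re(z^5) = 32 * (-1) = -32

-32


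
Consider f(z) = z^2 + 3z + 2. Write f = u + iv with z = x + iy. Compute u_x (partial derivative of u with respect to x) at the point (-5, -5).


Step 1: f(z) = (x+iy)^2 + 3(x+iy) + 2
Step 2: u = (x^2 - y^2) + 3x + 2
Step 3: u_x = 2x + 3
Step 4: At (-5, -5): u_x = -10 + 3 = -7

-7


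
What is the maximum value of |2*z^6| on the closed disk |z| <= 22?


Step 1: On |z| = 22, |f(z)| = 2 * |z|^6 = 2 * 22^6
Step 2: By maximum modulus principle, maximum is on boundary.
Step 3: Maximum = 2 * 113379904 = 226759808

226759808


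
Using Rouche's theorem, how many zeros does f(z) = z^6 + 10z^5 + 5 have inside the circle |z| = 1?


Step 1: On |z| = 1 the three terms have sizes |z^6| = 1^6 = 1, |10z^5| = 10*1^5 = 10, |5| = 5
Step 2: The dominant term is g(z) = 10z^5; let h(z) = z^6 + 5 so f = g + h
Step 3: On |z| = 1: |g| = 10 and |h| <= 1 + 5 = 6
Step 4: Since 10 > 6, |h| < |g| on |z| = 1, so by Rouche f has the same number of zeros as g inside |z| < 1
Step 5: g(z) = 10z^5 has 5 zeros (at the origin, multiplicity 5) inside |z| < 1. Answer = 5

5


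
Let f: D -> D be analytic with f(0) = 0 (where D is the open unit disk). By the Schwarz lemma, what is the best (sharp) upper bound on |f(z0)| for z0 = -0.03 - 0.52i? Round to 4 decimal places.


Step 1: Schwarz lemma: if f: D -> D is analytic with f(0) = 0, then |f(z)| <= |z| for all z in D, and this is sharp (f(z) = z).
Step 2: |z0|^2 = (-0.03)^2 + (-0.52)^2 = 0.2713
Step 3: |z0| = sqrt(0.2713) = 0.520865
Step 4: Best bound = |z0| = 0.5209

0.5209


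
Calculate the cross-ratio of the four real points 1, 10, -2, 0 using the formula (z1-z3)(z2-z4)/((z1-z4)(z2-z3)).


Step 1: (z1-z3)(z2-z4) = 3 * 10 = 30
Step 2: (z1-z4)(z2-z3) = 1 * 12 = 12
Step 3: Cross-ratio = 30/12 = 5/2

5/2


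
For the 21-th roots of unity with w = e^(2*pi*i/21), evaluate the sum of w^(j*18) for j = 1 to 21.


Step 1: The sum sum_{j=1}^{n} w^(k*j) equals n if n | k, else 0.
Step 2: Here n = 21, k = 18
Step 3: Does n divide k? 21 | 18 -> False
Step 4: Sum = 0

0


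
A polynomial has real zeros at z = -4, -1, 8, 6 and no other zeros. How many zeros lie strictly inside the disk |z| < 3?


Step 1: Check each root:
  z = -4: |-4| = 4 >= 3
  z = -1: |-1| = 1 < 3
  z = 8: |8| = 8 >= 3
  z = 6: |6| = 6 >= 3
Step 2: Count = 1

1


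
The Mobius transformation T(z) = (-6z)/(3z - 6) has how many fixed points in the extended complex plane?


Step 1: Fixed points satisfy T(z) = z
Step 2: 3z^2 = 0
Step 3: Discriminant = 0^2 - 4*3*0 = 0
Step 4: Number of fixed points = 1

1


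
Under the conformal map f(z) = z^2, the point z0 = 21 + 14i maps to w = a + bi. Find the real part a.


Step 1: z0 = 21 + 14i
Step 2: z0^2 = 21^2 - 14^2 + 588i
Step 3: real part = 441 - 196 = 245

245


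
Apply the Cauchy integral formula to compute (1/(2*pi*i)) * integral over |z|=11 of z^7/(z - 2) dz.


Step 1: f(z) = z^7, a = 2 is inside |z| = 11
Step 2: By Cauchy integral formula: (1/(2pi*i)) * integral = f(a)
Step 3: f(2) = 2^7 = 128

128


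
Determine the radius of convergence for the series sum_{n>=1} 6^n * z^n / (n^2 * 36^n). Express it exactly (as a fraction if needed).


Step 1: General term a_n = 6^n / (n^2 * 36^n)
Step 2: By the root test, |a_n|^(1/n) = 6 / (n^(2/n) * 36) -> 6/36 as n -> infinity (since n^(2/n) -> 1)
Step 3: R = 1/lim|a_n|^(1/n) = 36/6 = 6

6


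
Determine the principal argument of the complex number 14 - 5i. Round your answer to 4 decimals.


Step 1: z = 14 - 5i
Step 2: arg(z) = atan2(-5, 14)
Step 3: arg(z) = -0.343

-0.343


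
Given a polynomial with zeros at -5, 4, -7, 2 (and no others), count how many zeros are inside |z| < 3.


Step 1: Check each root:
  z = -5: |-5| = 5 >= 3
  z = 4: |4| = 4 >= 3
  z = -7: |-7| = 7 >= 3
  z = 2: |2| = 2 < 3
Step 2: Count = 1

1


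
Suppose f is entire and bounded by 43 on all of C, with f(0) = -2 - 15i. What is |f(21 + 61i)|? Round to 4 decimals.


Step 1: By Liouville's theorem, a bounded entire function is constant.
Step 2: f(z) = f(0) = -2 - 15i for all z.
Step 3: |f(w)| = |-2 - 15i| = sqrt(4 + 225)
Step 4: = 15.1327

15.1327


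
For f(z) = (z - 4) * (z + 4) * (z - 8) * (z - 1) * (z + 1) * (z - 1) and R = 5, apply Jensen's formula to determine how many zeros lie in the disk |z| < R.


Jensen's formula: (1/2pi)*integral log|f(Re^it)|dt = log|f(0)| + sum_{|a_k|<R} log(R/|a_k|)
Step 1: f(0) = (-4) * 4 * (-8) * (-1) * 1 * (-1) = 128
Step 2: log|f(0)| = log|4| + log|-4| + log|8| + log|1| + log|-1| + log|1| = 4.852
Step 3: Zeros inside |z| < 5: 4, -4, 1, -1, 1
Step 4: Jensen sum = log(5/4) + log(5/4) + log(5/1) + log(5/1) + log(5/1) = 5.2746
Step 5: n(R) = number of terms in the Jensen sum = count of zeros inside |z| < 5 = 5

5


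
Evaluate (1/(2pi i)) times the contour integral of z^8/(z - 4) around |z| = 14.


Step 1: f(z) = z^8, a = 4 is inside |z| = 14
Step 2: By Cauchy integral formula: (1/(2pi*i)) * integral = f(a)
Step 3: f(4) = 4^8 = 65536

65536


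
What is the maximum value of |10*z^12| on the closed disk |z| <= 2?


Step 1: On |z| = 2, |f(z)| = 10 * |z|^12 = 10 * 2^12
Step 2: By maximum modulus principle, maximum is on boundary.
Step 3: Maximum = 10 * 4096 = 40960

40960


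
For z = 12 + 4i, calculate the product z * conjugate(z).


Step 1: conj(z) = 12 - 4i
Step 2: z * conj(z) = 12^2 + 4^2
Step 3: = 144 + 16 = 160

160


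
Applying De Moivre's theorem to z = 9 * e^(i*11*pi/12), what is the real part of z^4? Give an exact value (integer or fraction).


Step 1: By De Moivre's theorem, z^4 = 9^4 * e^(i*4*11*pi/12) = 6561 * (cos(11*pi/3) + i*sin(11*pi/3))
Step 2: |z|^4 = 9^4 = 6561
Step 3: Reduce the angle mod 2*pi: 11*pi/3 - 2*pi = 5*pi/3
Step 4: cos(5*pi/3) = 1/2
Step 5: Re(z^4) = 6561 * 1/2 = 6561/2

6561/2


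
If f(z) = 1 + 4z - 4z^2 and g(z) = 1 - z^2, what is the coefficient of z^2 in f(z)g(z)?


Step 1: z^2 term in f*g comes from: (1)*(-z^2) + (4z)*(0) + (-4z^2)*(1)
Step 2: = -1 + 0 - 4
Step 3: = -5

-5


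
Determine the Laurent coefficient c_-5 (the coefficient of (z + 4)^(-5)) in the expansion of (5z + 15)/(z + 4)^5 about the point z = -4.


Step 1: Write the numerator in powers of (z + 4): 5z + 15 = 5(z + 4) + (5*(-4) + 15) = 5(z + 4) - 5
Step 2: Divide by (z + 4)^5: f(z) = -5(z + 4)^(-5) + 5(z + 4)^(-4)
Step 3: This finite sum is the Laurent series of f about z = -4.
Step 4: Coefficient of (z + 4)^(-5) = 5*(-4) + 15 = -5

-5


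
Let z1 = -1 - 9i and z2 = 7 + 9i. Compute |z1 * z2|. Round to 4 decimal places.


Step 1: |z1| = sqrt((-1)^2 + (-9)^2) = sqrt(82)
Step 2: |z2| = sqrt(7^2 + 9^2) = sqrt(130)
Step 3: |z1*z2| = |z1|*|z2| = sqrt(82) * sqrt(130) = sqrt(82 * 130) = sqrt(10660)
Step 4: = 103.2473

103.2473


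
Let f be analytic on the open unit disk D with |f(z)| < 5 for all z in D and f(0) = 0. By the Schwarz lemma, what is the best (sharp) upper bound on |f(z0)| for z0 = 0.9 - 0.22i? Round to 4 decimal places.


Step 1: g = f/5 maps D -> D with g(0) = 0, so by the Schwarz lemma |g(z)| <= |z|, i.e. |f(z)| <= 5|z|; this is sharp (f(z) = 5z).
Step 2: |z0|^2 = 0.9^2 + (-0.22)^2 = 0.8584
Step 3: |z0| = sqrt(0.8584) = 0.926499
Step 4: Best bound = 5 * |z0| = 5 * 0.926499 = 4.6325

4.6325


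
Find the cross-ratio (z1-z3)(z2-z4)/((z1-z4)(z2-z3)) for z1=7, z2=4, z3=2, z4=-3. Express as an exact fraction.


Step 1: (z1-z3)(z2-z4) = 5 * 7 = 35
Step 2: (z1-z4)(z2-z3) = 10 * 2 = 20
Step 3: Cross-ratio = 35/20 = 7/4

7/4


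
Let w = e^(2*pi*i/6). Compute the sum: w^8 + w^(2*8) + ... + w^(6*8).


Step 1: The sum sum_{j=1}^{n} w^(k*j) equals n if n | k, else 0.
Step 2: Here n = 6, k = 8
Step 3: Does n divide k? 6 | 8 -> False
Step 4: Sum = 0

0


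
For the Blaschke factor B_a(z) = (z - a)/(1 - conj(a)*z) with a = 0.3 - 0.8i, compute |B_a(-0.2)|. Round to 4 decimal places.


Step 1: Numerator z0 - a = -0.2 - (0.3 - 0.8i) = -0.5 + 0.8i
Step 2: Denominator 1 - conj(a)*z0 = 1 - (0.3 + 0.8i)*(-0.2) = 1.06 + 0.16i
Step 3: |z0 - a|^2 = (-0.5)^2 + 0.8^2 = 0.89; |1 - conj(a)*z0|^2 = 1.06^2 + 0.16^2 = 1.1492
Step 4: |B_a(-0.2)| = sqrt(0.89 / 1.1492) = sqrt(0.774452)
Step 5: = 0.88

0.88


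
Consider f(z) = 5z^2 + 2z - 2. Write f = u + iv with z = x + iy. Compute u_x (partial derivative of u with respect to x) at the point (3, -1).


Step 1: f(z) = 5(x+iy)^2 + 2(x+iy) - 2
Step 2: u = 5(x^2 - y^2) + 2x - 2
Step 3: u_x = 10x + 2
Step 4: At (3, -1): u_x = 30 + 2 = 32

32


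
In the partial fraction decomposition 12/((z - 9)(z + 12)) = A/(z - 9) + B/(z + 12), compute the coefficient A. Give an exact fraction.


Step 1: Multiply both sides by (z - 9) and set z = 9
Step 2: A = 12 / (9 + 12)
Step 3: A = 12 / 21
Step 4: A = 4/7

4/7


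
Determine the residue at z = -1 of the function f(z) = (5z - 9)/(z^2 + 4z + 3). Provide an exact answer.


Step 1: Q(z) = z^2 + 4z + 3 = (z + 1)(z + 3)
Step 2: Q'(z) = 2z + 4
Step 3: Q'(-1) = 2, P(-1) = -14
Step 4: Res = P(-1)/Q'(-1) = -14/2 = -7

-7


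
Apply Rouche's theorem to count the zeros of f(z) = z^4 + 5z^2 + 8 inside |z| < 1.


Step 1: On |z| = 1 the three terms have sizes |z^4| = 1^4 = 1, |5z^2| = 5*1^2 = 5, |8| = 8
Step 2: The dominant term is g(z) = 8; let h(z) = z^4 + 5z^2 so f = g + h
Step 3: On |z| = 1: |g| = 8 and |h| <= 1 + 5 = 6
Step 4: Since 8 > 6, |h| < |g| on |z| = 1, so by Rouche f has the same number of zeros as g inside |z| < 1
Step 5: g(z) = 8 is a nonzero constant with no zeros inside |z| < 1. Answer = 0

0


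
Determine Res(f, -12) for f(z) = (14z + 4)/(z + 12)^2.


Step 1: Pole of order 2 at z = -12
Step 2: Res = lim d/dz [(z + 12)^2 * f(z)] as z -> -12
Step 3: (z + 12)^2 * f(z) = 14z + 4
Step 4: d/dz[14z + 4] = 14

14


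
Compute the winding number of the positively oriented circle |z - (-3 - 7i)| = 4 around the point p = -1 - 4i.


Step 1: Center c = (-3, -7), radius = 4
Step 2: |p - c|^2 = 2^2 + 3^2 = 13
Step 3: r^2 = 16
Step 4: |p-c| < r so winding number = 1

1


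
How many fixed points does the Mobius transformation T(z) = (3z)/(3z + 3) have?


Step 1: Fixed points satisfy T(z) = z
Step 2: 3z^2 = 0
Step 3: Discriminant = 0^2 - 4*3*0 = 0
Step 4: Number of fixed points = 1

1


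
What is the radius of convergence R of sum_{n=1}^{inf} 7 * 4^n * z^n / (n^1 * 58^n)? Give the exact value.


Step 1: General term a_n = 7 * 4^n / (n^1 * 58^n)
Step 2: By the root test, |a_n|^(1/n) = 7^(1/n) * 4 / (n^(1/n) * 58) -> 4/58 as n -> infinity (since 7^(1/n) -> 1 and n^(1/n) -> 1)
Step 3: R = 1/lim|a_n|^(1/n) = 58/4 = 29/2

29/2


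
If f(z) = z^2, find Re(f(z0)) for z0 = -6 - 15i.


Step 1: z0 = -6 - 15i
Step 2: z0^2 = (-6)^2 - (-15)^2 + 180i
Step 3: real part = 36 - 225 = -189

-189


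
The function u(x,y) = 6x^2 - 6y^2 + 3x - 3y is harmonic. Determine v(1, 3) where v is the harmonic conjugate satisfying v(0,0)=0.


Step 1: v_x = -u_y = 12y + 3
Step 2: v_y = u_x = 12x + 3
Step 3: v = 12xy + 3x + 3y + C
Step 4: v(0,0) = 0 => C = 0
Step 5: v(1, 3) = 48

48


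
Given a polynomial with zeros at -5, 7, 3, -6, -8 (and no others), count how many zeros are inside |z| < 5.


Step 1: Check each root:
  z = -5: |-5| = 5 >= 5
  z = 7: |7| = 7 >= 5
  z = 3: |3| = 3 < 5
  z = -6: |-6| = 6 >= 5
  z = -8: |-8| = 8 >= 5
Step 2: Count = 1

1


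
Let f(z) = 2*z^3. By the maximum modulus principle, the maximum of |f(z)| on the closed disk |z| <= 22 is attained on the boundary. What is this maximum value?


Step 1: On |z| = 22, |f(z)| = 2 * |z|^3 = 2 * 22^3
Step 2: By maximum modulus principle, maximum is on boundary.
Step 3: Maximum = 2 * 10648 = 21296

21296


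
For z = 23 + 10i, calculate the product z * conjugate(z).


Step 1: conj(z) = 23 - 10i
Step 2: z * conj(z) = 23^2 + 10^2
Step 3: = 529 + 100 = 629

629


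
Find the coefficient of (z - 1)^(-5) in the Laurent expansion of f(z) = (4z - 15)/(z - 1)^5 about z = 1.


Step 1: Write the numerator in powers of (z - 1): 4z - 15 = 4(z - 1) + (4*1 - 15) = 4(z - 1) - 11
Step 2: Divide by (z - 1)^5: f(z) = -11(z - 1)^(-5) + 4(z - 1)^(-4)
Step 3: This finite sum is the Laurent series of f about z = 1.
Step 4: Coefficient of (z - 1)^(-5) = 4*1 - 15 = -11

-11


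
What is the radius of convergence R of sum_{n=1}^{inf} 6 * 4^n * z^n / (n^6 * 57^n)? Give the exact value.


Step 1: General term a_n = 6 * 4^n / (n^6 * 57^n)
Step 2: By the root test, |a_n|^(1/n) = 6^(1/n) * 4 / (n^(6/n) * 57) -> 4/57 as n -> infinity (since 6^(1/n) -> 1 and n^(6/n) -> 1)
Step 3: R = 1/lim|a_n|^(1/n) = 57/4

57/4


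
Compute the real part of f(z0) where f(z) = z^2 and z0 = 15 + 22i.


Step 1: z0 = 15 + 22i
Step 2: z0^2 = 15^2 - 22^2 + 660i
Step 3: real part = 225 - 484 = -259

-259


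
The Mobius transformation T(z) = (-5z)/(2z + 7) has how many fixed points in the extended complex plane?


Step 1: Fixed points satisfy T(z) = z
Step 2: 2z^2 + 12z = 0
Step 3: Discriminant = 12^2 - 4*2*0 = 144
Step 4: Number of fixed points = 2

2


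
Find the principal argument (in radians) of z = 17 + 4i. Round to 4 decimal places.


Step 1: z = 17 + 4i
Step 2: arg(z) = atan2(4, 17)
Step 3: arg(z) = 0.2311

0.2311


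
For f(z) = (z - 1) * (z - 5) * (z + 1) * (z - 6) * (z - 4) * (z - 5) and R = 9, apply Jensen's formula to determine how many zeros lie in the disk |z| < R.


Jensen's formula: (1/2pi)*integral log|f(Re^it)|dt = log|f(0)| + sum_{|a_k|<R} log(R/|a_k|)
Step 1: f(0) = (-1) * (-5) * 1 * (-6) * (-4) * (-5) = -600
Step 2: log|f(0)| = log|1| + log|5| + log|-1| + log|6| + log|4| + log|5| = 6.3969
Step 3: Zeros inside |z| < 9: 1, 5, -1, 6, 4, 5
Step 4: Jensen sum = log(9/1) + log(9/5) + log(9/1) + log(9/6) + log(9/4) + log(9/5) = 6.7864
Step 5: n(R) = number of terms in the Jensen sum = count of zeros inside |z| < 9 = 6

6


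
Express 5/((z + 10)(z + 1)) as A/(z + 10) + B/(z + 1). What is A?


Step 1: Multiply both sides by (z + 10) and set z = -10
Step 2: A = 5 / (-10 + 1)
Step 3: A = 5 / (-9)
Step 4: A = -5/9

-5/9


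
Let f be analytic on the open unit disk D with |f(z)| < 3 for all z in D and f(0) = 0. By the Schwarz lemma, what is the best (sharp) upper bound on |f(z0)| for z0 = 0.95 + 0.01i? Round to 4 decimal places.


Step 1: g = f/3 maps D -> D with g(0) = 0, so by the Schwarz lemma |g(z)| <= |z|, i.e. |f(z)| <= 3|z|; this is sharp (f(z) = 3z).
Step 2: |z0|^2 = 0.95^2 + 0.01^2 = 0.9026
Step 3: |z0| = sqrt(0.9026) = 0.950053
Step 4: Best bound = 3 * |z0| = 3 * 0.950053 = 2.8502

2.8502


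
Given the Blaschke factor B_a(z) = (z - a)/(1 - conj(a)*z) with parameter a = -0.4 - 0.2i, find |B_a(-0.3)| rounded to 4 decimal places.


Step 1: Numerator z0 - a = -0.3 - (-0.4 - 0.2i) = 0.1 + 0.2i
Step 2: Denominator 1 - conj(a)*z0 = 1 - (-0.4 + 0.2i)*(-0.3) = 0.88 + 0.06i
Step 3: |z0 - a|^2 = 0.1^2 + 0.2^2 = 0.05; |1 - conj(a)*z0|^2 = 0.88^2 + 0.06^2 = 0.778
Step 4: |B_a(-0.3)| = sqrt(0.05 / 0.778) = sqrt(0.064267)
Step 5: = 0.2535

0.2535


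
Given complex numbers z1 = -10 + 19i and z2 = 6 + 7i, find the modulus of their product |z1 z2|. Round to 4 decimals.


Step 1: |z1| = sqrt((-10)^2 + 19^2) = sqrt(461)
Step 2: |z2| = sqrt(6^2 + 7^2) = sqrt(85)
Step 3: |z1*z2| = |z1|*|z2| = sqrt(461) * sqrt(85) = sqrt(461 * 85) = sqrt(39185)
Step 4: = 197.952

197.952


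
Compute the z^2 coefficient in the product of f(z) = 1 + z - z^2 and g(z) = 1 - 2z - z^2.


Step 1: z^2 term in f*g comes from: (1)*(-z^2) + (z)*(-2z) + (-z^2)*(1)
Step 2: = -1 - 2 - 1
Step 3: = -4

-4


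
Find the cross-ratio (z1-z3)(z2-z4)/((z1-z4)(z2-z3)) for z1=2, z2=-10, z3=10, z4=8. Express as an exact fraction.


Step 1: (z1-z3)(z2-z4) = (-8) * (-18) = 144
Step 2: (z1-z4)(z2-z3) = (-6) * (-20) = 120
Step 3: Cross-ratio = 144/120 = 6/5

6/5


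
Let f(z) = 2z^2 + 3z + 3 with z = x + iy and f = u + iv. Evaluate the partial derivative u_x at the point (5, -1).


Step 1: f(z) = 2(x+iy)^2 + 3(x+iy) + 3
Step 2: u = 2(x^2 - y^2) + 3x + 3
Step 3: u_x = 4x + 3
Step 4: At (5, -1): u_x = 20 + 3 = 23

23


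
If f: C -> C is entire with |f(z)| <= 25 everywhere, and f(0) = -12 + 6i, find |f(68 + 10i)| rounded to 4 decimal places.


Step 1: By Liouville's theorem, a bounded entire function is constant.
Step 2: f(z) = f(0) = -12 + 6i for all z.
Step 3: |f(w)| = |-12 + 6i| = sqrt(144 + 36)
Step 4: = 13.4164

13.4164


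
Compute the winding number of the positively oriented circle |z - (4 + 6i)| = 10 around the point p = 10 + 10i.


Step 1: Center c = (4, 6), radius = 10
Step 2: |p - c|^2 = 6^2 + 4^2 = 52
Step 3: r^2 = 100
Step 4: |p-c| < r so winding number = 1

1


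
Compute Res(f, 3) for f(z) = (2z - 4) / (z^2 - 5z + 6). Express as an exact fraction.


Step 1: Q(z) = z^2 - 5z + 6 = (z - 3)(z - 2)
Step 2: Q'(z) = 2z - 5
Step 3: Q'(3) = 1, P(3) = 2
Step 4: Res = P(3)/Q'(3) = 2/1 = 2

2


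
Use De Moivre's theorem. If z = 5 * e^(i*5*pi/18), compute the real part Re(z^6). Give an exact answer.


Step 1: By De Moivre's theorem, z^6 = 5^6 * e^(i*6*5*pi/18) = 15625 * (cos(5*pi/3) + i*sin(5*pi/3))
Step 2: |z|^6 = 5^6 = 15625
Step 3: The angle 5*pi/3 already lies in [0, 2*pi)
Step 4: cos(5*pi/3) = 1/2
Step 5: Re(z^6) = 15625 * 1/2 = 15625/2

15625/2


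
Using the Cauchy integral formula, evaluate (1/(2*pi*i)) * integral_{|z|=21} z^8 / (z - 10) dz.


Step 1: f(z) = z^8, a = 10 is inside |z| = 21
Step 2: By Cauchy integral formula: (1/(2pi*i)) * integral = f(a)
Step 3: f(10) = 10^8 = 100000000

100000000


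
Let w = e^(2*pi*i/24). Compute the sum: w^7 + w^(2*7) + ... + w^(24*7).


Step 1: The sum sum_{j=1}^{n} w^(k*j) equals n if n | k, else 0.
Step 2: Here n = 24, k = 7
Step 3: Does n divide k? 24 | 7 -> False
Step 4: Sum = 0

0


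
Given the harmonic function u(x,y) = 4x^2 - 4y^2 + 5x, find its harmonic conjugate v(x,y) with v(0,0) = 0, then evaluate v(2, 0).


Step 1: v_x = -u_y = 8y + 0
Step 2: v_y = u_x = 8x + 5
Step 3: v = 8xy + 5y + C
Step 4: v(0,0) = 0 => C = 0
Step 5: v(2, 0) = 0

0


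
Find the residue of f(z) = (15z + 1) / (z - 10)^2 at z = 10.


Step 1: Pole of order 2 at z = 10
Step 2: Res = lim d/dz [(z - 10)^2 * f(z)] as z -> 10
Step 3: (z - 10)^2 * f(z) = 15z + 1
Step 4: d/dz[15z + 1] = 15

15


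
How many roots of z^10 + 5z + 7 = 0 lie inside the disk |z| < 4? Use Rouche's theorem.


Step 1: On |z| = 4 the three terms have sizes |z^10| = 4^10 = 1048576, |5z| = 5*4 = 20, |7| = 7
Step 2: The dominant term is g(z) = z^10; let h(z) = 5z + 7 so f = g + h
Step 3: On |z| = 4: |g| = 1048576 and |h| <= 20 + 7 = 27
Step 4: Since 1048576 > 27, |h| < |g| on |z| = 4, so by Rouche f has the same number of zeros as g inside |z| < 4
Step 5: g(z) = z^10 has 10 zeros (all at the origin) inside |z| < 4. Answer = 10

10


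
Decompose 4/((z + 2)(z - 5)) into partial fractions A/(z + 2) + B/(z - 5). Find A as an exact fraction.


Step 1: Multiply both sides by (z + 2) and set z = -2
Step 2: A = 4 / (-2 - 5)
Step 3: A = 4 / (-7)
Step 4: A = -4/7

-4/7


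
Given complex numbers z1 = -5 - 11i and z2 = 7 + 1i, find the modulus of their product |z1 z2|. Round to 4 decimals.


Step 1: |z1| = sqrt((-5)^2 + (-11)^2) = sqrt(146)
Step 2: |z2| = sqrt(7^2 + 1^2) = sqrt(50)
Step 3: |z1*z2| = |z1|*|z2| = sqrt(146) * sqrt(50) = sqrt(146 * 50) = sqrt(7300)
Step 4: = 85.44

85.44


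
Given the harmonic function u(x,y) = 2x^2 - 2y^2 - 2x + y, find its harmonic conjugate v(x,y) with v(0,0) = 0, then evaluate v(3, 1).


Step 1: v_x = -u_y = 4y - 1
Step 2: v_y = u_x = 4x - 2
Step 3: v = 4xy - x - 2y + C
Step 4: v(0,0) = 0 => C = 0
Step 5: v(3, 1) = 7

7


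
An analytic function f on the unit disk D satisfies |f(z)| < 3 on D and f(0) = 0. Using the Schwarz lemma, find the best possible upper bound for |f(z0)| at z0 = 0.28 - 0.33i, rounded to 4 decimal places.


Step 1: g = f/3 maps D -> D with g(0) = 0, so by the Schwarz lemma |g(z)| <= |z|, i.e. |f(z)| <= 3|z|; this is sharp (f(z) = 3z).
Step 2: |z0|^2 = 0.28^2 + (-0.33)^2 = 0.1873
Step 3: |z0| = sqrt(0.1873) = 0.432782
Step 4: Best bound = 3 * |z0| = 3 * 0.432782 = 1.2983

1.2983


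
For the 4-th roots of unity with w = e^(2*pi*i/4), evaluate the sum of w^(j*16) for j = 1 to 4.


Step 1: The sum sum_{j=1}^{n} w^(k*j) equals n if n | k, else 0.
Step 2: Here n = 4, k = 16
Step 3: Does n divide k? 4 | 16 -> True
Step 4: Sum = 4

4


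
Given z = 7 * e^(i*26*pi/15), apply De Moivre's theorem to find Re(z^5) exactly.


Step 1: By De Moivre's theorem, z^5 = 7^5 * e^(i*5*26*pi/15) = 16807 * (cos(26*pi/3) + i*sin(26*pi/3))
Step 2: |z|^5 = 7^5 = 16807
Step 3: Reduce the angle mod 2*pi: 26*pi/3 - 8*pi = 2*pi/3
Step 4: cos(2*pi/3) = -1/2
Step 5: Re(z^5) = 16807 * (-1/2) = -16807/2

-16807/2


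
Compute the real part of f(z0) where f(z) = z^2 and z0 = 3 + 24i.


Step 1: z0 = 3 + 24i
Step 2: z0^2 = 3^2 - 24^2 + 144i
Step 3: real part = 9 - 576 = -567

-567


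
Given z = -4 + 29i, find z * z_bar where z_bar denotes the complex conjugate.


Step 1: conj(z) = -4 - 29i
Step 2: z * conj(z) = (-4)^2 + 29^2
Step 3: = 16 + 841 = 857

857


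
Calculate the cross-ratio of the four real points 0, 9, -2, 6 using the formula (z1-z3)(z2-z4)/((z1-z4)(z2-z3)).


Step 1: (z1-z3)(z2-z4) = 2 * 3 = 6
Step 2: (z1-z4)(z2-z3) = (-6) * 11 = -66
Step 3: Cross-ratio = -6/66 = -1/11

-1/11


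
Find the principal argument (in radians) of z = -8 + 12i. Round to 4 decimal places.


Step 1: z = -8 + 12i
Step 2: arg(z) = atan2(12, -8)
Step 3: arg(z) = 2.1588

2.1588


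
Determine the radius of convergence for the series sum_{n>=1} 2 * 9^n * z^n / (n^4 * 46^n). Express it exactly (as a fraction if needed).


Step 1: General term a_n = 2 * 9^n / (n^4 * 46^n)
Step 2: By the root test, |a_n|^(1/n) = 2^(1/n) * 9 / (n^(4/n) * 46) -> 9/46 as n -> infinity (since 2^(1/n) -> 1 and n^(4/n) -> 1)
Step 3: R = 1/lim|a_n|^(1/n) = 46/9

46/9


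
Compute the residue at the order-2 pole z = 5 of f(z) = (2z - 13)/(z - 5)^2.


Step 1: Pole of order 2 at z = 5
Step 2: Res = lim d/dz [(z - 5)^2 * f(z)] as z -> 5
Step 3: (z - 5)^2 * f(z) = 2z - 13
Step 4: d/dz[2z - 13] = 2

2


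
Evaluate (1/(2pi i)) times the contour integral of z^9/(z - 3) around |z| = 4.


Step 1: f(z) = z^9, a = 3 is inside |z| = 4
Step 2: By Cauchy integral formula: (1/(2pi*i)) * integral = f(a)
Step 3: f(3) = 3^9 = 19683

19683


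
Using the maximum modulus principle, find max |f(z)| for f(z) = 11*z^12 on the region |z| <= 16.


Step 1: On |z| = 16, |f(z)| = 11 * |z|^12 = 11 * 16^12
Step 2: By maximum modulus principle, maximum is on boundary.
Step 3: Maximum = 11 * 281474976710656 = 3096224743817216

3096224743817216


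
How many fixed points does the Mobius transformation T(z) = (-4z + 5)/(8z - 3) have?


Step 1: Fixed points satisfy T(z) = z
Step 2: 8z^2 + z - 5 = 0
Step 3: Discriminant = 1^2 - 4*8*(-5) = 161
Step 4: Number of fixed points = 2

2


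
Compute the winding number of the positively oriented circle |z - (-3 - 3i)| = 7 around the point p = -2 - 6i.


Step 1: Center c = (-3, -3), radius = 7
Step 2: |p - c|^2 = 1^2 + (-3)^2 = 10
Step 3: r^2 = 49
Step 4: |p-c| < r so winding number = 1

1


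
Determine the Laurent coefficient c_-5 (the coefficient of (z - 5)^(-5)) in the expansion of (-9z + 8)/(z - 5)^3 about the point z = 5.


Step 1: Write the numerator in powers of (z - 5): -9z + 8 = -9(z - 5) + (-9*5 + 8) = -9(z - 5) - 37
Step 2: Divide by (z - 5)^3: f(z) = -37(z - 5)^(-3) - 9(z - 5)^(-2)
Step 3: This finite sum is the Laurent series of f about z = 5.
Step 4: Only the powers -3 and -2 appear, so the coefficient of (z - 5)^(-5) = 0

0


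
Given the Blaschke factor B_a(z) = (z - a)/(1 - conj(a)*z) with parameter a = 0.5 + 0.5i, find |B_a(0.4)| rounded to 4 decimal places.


Step 1: Numerator z0 - a = 0.4 - (0.5 + 0.5i) = -0.1 - 0.5i
Step 2: Denominator 1 - conj(a)*z0 = 1 - (0.5 - 0.5i)*0.4 = 0.8 + 0.2i
Step 3: |z0 - a|^2 = (-0.1)^2 + (-0.5)^2 = 0.26; |1 - conj(a)*z0|^2 = 0.8^2 + 0.2^2 = 0.68
Step 4: |B_a(0.4)| = sqrt(0.26 / 0.68) = sqrt(0.382353)
Step 5: = 0.6183

0.6183


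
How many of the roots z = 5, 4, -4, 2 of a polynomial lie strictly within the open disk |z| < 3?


Step 1: Check each root:
  z = 5: |5| = 5 >= 3
  z = 4: |4| = 4 >= 3
  z = -4: |-4| = 4 >= 3
  z = 2: |2| = 2 < 3
Step 2: Count = 1

1


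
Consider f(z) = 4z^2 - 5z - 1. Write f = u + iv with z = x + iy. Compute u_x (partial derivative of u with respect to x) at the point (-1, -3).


Step 1: f(z) = 4(x+iy)^2 - 5(x+iy) - 1
Step 2: u = 4(x^2 - y^2) - 5x - 1
Step 3: u_x = 8x - 5
Step 4: At (-1, -3): u_x = -8 - 5 = -13

-13


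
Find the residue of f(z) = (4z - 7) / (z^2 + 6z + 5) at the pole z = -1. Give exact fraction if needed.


Step 1: Q(z) = z^2 + 6z + 5 = (z + 1)(z + 5)
Step 2: Q'(z) = 2z + 6
Step 3: Q'(-1) = 4, P(-1) = -11
Step 4: Res = P(-1)/Q'(-1) = -11/4 = -11/4

-11/4


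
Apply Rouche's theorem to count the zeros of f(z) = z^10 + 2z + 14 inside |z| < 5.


Step 1: On |z| = 5 the three terms have sizes |z^10| = 5^10 = 9765625, |2z| = 2*5 = 10, |14| = 14
Step 2: The dominant term is g(z) = z^10; let h(z) = 2z + 14 so f = g + h
Step 3: On |z| = 5: |g| = 9765625 and |h| <= 10 + 14 = 24
Step 4: Since 9765625 > 24, |h| < |g| on |z| = 5, so by Rouche f has the same number of zeros as g inside |z| < 5
Step 5: g(z) = z^10 has 10 zeros (all at the origin) inside |z| < 5. Answer = 10

10


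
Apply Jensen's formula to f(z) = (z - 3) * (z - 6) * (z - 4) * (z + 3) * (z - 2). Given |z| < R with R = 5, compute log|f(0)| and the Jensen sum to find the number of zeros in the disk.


Jensen's formula: (1/2pi)*integral log|f(Re^it)|dt = log|f(0)| + sum_{|a_k|<R} log(R/|a_k|)
Step 1: f(0) = (-3) * (-6) * (-4) * 3 * (-2) = 432
Step 2: log|f(0)| = log|3| + log|6| + log|4| + log|-3| + log|2| = 6.0684
Step 3: Zeros inside |z| < 5: 3, 4, -3, 2
Step 4: Jensen sum = log(5/3) + log(5/4) + log(5/3) + log(5/2) = 2.1611
Step 5: n(R) = number of terms in the Jensen sum = count of zeros inside |z| < 5 = 4

4


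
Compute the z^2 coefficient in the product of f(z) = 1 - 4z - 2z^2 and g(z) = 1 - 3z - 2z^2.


Step 1: z^2 term in f*g comes from: (1)*(-2z^2) + (-4z)*(-3z) + (-2z^2)*(1)
Step 2: = -2 + 12 - 2
Step 3: = 8

8


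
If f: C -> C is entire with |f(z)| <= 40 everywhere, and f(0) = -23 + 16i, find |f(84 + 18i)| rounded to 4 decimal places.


Step 1: By Liouville's theorem, a bounded entire function is constant.
Step 2: f(z) = f(0) = -23 + 16i for all z.
Step 3: |f(w)| = |-23 + 16i| = sqrt(529 + 256)
Step 4: = 28.0179

28.0179


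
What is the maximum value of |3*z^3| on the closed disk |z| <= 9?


Step 1: On |z| = 9, |f(z)| = 3 * |z|^3 = 3 * 9^3
Step 2: By maximum modulus principle, maximum is on boundary.
Step 3: Maximum = 3 * 729 = 2187

2187


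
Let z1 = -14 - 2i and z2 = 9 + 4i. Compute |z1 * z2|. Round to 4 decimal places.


Step 1: |z1| = sqrt((-14)^2 + (-2)^2) = sqrt(200)
Step 2: |z2| = sqrt(9^2 + 4^2) = sqrt(97)
Step 3: |z1*z2| = |z1|*|z2| = sqrt(200) * sqrt(97) = sqrt(200 * 97) = sqrt(19400)
Step 4: = 139.2839

139.2839


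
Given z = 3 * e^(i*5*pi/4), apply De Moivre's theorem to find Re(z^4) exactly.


Step 1: By De Moivre's theorem, z^4 = 3^4 * e^(i*4*5*pi/4) = 81 * (cos(5*pi) + i*sin(5*pi))
Step 2: |z|^4 = 3^4 = 81
Step 3: Reduce the angle mod 2*pi: 5*pi - 4*pi = pi
Step 4: cos(pi) = -1
Step 5: Re(z^4) = 81 * (-1) = -81

-81


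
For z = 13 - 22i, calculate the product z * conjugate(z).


Step 1: conj(z) = 13 + 22i
Step 2: z * conj(z) = 13^2 + (-22)^2
Step 3: = 169 + 484 = 653

653


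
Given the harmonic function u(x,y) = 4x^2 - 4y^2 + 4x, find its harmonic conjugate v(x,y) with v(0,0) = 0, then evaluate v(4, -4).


Step 1: v_x = -u_y = 8y + 0
Step 2: v_y = u_x = 8x + 4
Step 3: v = 8xy + 4y + C
Step 4: v(0,0) = 0 => C = 0
Step 5: v(4, -4) = -144

-144


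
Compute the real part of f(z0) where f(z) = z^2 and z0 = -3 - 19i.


Step 1: z0 = -3 - 19i
Step 2: z0^2 = (-3)^2 - (-19)^2 + 114i
Step 3: real part = 9 - 361 = -352

-352


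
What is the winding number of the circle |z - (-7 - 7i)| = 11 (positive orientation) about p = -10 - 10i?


Step 1: Center c = (-7, -7), radius = 11
Step 2: |p - c|^2 = (-3)^2 + (-3)^2 = 18
Step 3: r^2 = 121
Step 4: |p-c| < r so winding number = 1

1


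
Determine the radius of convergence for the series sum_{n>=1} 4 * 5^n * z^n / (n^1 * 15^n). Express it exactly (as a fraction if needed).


Step 1: General term a_n = 4 * 5^n / (n^1 * 15^n)
Step 2: By the root test, |a_n|^(1/n) = 4^(1/n) * 5 / (n^(1/n) * 15) -> 5/15 as n -> infinity (since 4^(1/n) -> 1 and n^(1/n) -> 1)
Step 3: R = 1/lim|a_n|^(1/n) = 15/5 = 3

3


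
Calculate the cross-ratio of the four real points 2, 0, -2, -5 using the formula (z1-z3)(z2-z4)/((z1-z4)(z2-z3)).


Step 1: (z1-z3)(z2-z4) = 4 * 5 = 20
Step 2: (z1-z4)(z2-z3) = 7 * 2 = 14
Step 3: Cross-ratio = 20/14 = 10/7

10/7


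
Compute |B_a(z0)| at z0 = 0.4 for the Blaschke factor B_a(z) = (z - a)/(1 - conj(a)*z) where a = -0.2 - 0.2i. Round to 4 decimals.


Step 1: Numerator z0 - a = 0.4 - (-0.2 - 0.2i) = 0.6 + 0.2i
Step 2: Denominator 1 - conj(a)*z0 = 1 - (-0.2 + 0.2i)*0.4 = 1.08 - 0.08i
Step 3: |z0 - a|^2 = 0.6^2 + 0.2^2 = 0.4; |1 - conj(a)*z0|^2 = 1.08^2 + (-0.08)^2 = 1.1728
Step 4: |B_a(0.4)| = sqrt(0.4 / 1.1728) = sqrt(0.341064)
Step 5: = 0.584

0.584


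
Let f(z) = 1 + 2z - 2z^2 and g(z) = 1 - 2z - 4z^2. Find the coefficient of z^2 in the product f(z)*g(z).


Step 1: z^2 term in f*g comes from: (1)*(-4z^2) + (2z)*(-2z) + (-2z^2)*(1)
Step 2: = -4 - 4 - 2
Step 3: = -10

-10


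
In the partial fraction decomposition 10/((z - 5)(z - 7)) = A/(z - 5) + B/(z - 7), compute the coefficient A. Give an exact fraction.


Step 1: Multiply both sides by (z - 5) and set z = 5
Step 2: A = 10 / (5 - 7)
Step 3: A = 10 / (-2)
Step 4: A = -5

-5


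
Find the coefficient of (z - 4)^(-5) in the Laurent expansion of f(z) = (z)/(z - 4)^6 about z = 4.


Step 1: Write the numerator in powers of (z - 4): z = (z - 4) + (1*4 + 0) = (z - 4) + 4
Step 2: Divide by (z - 4)^6: f(z) = 4(z - 4)^(-6) + (z - 4)^(-5)
Step 3: This finite sum is the Laurent series of f about z = 4.
Step 4: Coefficient of (z - 4)^(-5) = coefficient of (z - 4) in the re-centred numerator = 1

1


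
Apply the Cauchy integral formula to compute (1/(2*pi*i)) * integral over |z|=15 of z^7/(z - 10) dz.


Step 1: f(z) = z^7, a = 10 is inside |z| = 15
Step 2: By Cauchy integral formula: (1/(2pi*i)) * integral = f(a)
Step 3: f(10) = 10^7 = 10000000

10000000


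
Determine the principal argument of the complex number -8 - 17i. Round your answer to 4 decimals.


Step 1: z = -8 - 17i
Step 2: arg(z) = atan2(-17, -8)
Step 3: arg(z) = -2.0106

-2.0106


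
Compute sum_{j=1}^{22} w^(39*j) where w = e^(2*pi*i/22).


Step 1: The sum sum_{j=1}^{n} w^(k*j) equals n if n | k, else 0.
Step 2: Here n = 22, k = 39
Step 3: Does n divide k? 22 | 39 -> False
Step 4: Sum = 0

0


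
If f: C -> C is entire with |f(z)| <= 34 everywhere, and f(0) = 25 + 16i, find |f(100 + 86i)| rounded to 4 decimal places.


Step 1: By Liouville's theorem, a bounded entire function is constant.
Step 2: f(z) = f(0) = 25 + 16i for all z.
Step 3: |f(w)| = |25 + 16i| = sqrt(625 + 256)
Step 4: = 29.6816

29.6816


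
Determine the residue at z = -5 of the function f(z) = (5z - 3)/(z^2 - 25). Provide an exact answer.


Step 1: Q(z) = z^2 - 25 = (z + 5)(z - 5)
Step 2: Q'(z) = 2z
Step 3: Q'(-5) = -10, P(-5) = -28
Step 4: Res = P(-5)/Q'(-5) = -28/(-10) = 14/5

14/5


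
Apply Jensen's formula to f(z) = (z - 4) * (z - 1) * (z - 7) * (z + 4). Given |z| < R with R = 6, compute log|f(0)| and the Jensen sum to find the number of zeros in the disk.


Jensen's formula: (1/2pi)*integral log|f(Re^it)|dt = log|f(0)| + sum_{|a_k|<R} log(R/|a_k|)
Step 1: f(0) = (-4) * (-1) * (-7) * 4 = -112
Step 2: log|f(0)| = log|4| + log|1| + log|7| + log|-4| = 4.7185
Step 3: Zeros inside |z| < 6: 4, 1, -4
Step 4: Jensen sum = log(6/4) + log(6/1) + log(6/4) = 2.6027
Step 5: n(R) = number of terms in the Jensen sum = count of zeros inside |z| < 6 = 3

3


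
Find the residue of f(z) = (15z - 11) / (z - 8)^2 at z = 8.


Step 1: Pole of order 2 at z = 8
Step 2: Res = lim d/dz [(z - 8)^2 * f(z)] as z -> 8
Step 3: (z - 8)^2 * f(z) = 15z - 11
Step 4: d/dz[15z - 11] = 15

15


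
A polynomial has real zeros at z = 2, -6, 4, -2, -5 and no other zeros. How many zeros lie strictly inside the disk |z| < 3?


Step 1: Check each root:
  z = 2: |2| = 2 < 3
  z = -6: |-6| = 6 >= 3
  z = 4: |4| = 4 >= 3
  z = -2: |-2| = 2 < 3
  z = -5: |-5| = 5 >= 3
Step 2: Count = 2

2
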